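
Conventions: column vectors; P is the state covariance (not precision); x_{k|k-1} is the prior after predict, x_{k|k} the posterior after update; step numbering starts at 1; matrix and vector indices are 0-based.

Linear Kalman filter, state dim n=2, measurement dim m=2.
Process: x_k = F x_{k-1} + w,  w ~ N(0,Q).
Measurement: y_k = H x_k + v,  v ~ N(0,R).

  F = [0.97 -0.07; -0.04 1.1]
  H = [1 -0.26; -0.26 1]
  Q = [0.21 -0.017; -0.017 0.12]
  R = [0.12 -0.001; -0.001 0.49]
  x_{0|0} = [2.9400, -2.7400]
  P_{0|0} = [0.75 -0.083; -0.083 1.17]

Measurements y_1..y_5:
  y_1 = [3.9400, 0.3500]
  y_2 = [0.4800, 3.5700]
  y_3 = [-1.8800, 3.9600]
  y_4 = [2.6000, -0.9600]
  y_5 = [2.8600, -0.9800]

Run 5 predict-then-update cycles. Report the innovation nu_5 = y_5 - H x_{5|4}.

innov = [1.4082, -2.0828]

step 1: x^-=[3.0436, -3.1316]  P^-=[0.9327 -0.2250; -0.2250 1.5442]  S=[1.2741 -0.8852; -0.8852 2.2142]  K=[0.8740 0.1383; 0.0155 0.7300]  nu=[0.0822, 4.2729]  x^+=[3.7063, -0.0111]  P^+=[0.1310 0.1009; 0.1009 0.3839]
step 2: x^-=[3.5959, -0.1605]  P^-=[0.3214 0.0563; 0.0563 0.5759]  S=[0.4511 -0.1741; -0.1741 1.0583]  K=[0.7157 0.0920; -0.0024 0.5299]  nu=[-3.1577, 4.6654]  x^+=[1.7655, 2.3195]  P^+=[0.1044 0.0715; 0.0715 0.2783]
step 3: x^-=[1.5502, 2.4808]  P^-=[0.2999 0.0340; 0.0340 0.4506]  S=[0.4326 -0.1598; -0.1598 0.9431]  K=[0.6992 0.0719; -0.0204 0.4649]  nu=[-2.7852, 1.8822]  x^+=[-0.2620, 3.4127]  P^+=[0.0995 0.0604; 0.0604 0.2435]
step 4: x^-=[-0.4930, 3.7644]  P^-=[0.2966 0.0250; 0.0250 0.4095]  S=[0.4313 -0.1579; -0.1579 0.9066]  K=[0.6960 0.0637; -0.0279 0.4397]  nu=[4.0718, -4.8526]  x^+=[2.0317, 1.5172]  P^+=[0.0980 0.0560; 0.0560 0.2300]
step 5: x^-=[1.8646, 1.5876]  P^-=[0.2957 0.0214; 0.0214 0.3936]  S=[0.4312 -0.1574; -0.1574 0.8924]  K=[0.6950 0.0604; -0.0310 0.4293]  nu=[1.4082, -2.0828]  x^+=[2.7175, 0.6498]  P^+=[0.0974 0.0542; 0.0542 0.2245]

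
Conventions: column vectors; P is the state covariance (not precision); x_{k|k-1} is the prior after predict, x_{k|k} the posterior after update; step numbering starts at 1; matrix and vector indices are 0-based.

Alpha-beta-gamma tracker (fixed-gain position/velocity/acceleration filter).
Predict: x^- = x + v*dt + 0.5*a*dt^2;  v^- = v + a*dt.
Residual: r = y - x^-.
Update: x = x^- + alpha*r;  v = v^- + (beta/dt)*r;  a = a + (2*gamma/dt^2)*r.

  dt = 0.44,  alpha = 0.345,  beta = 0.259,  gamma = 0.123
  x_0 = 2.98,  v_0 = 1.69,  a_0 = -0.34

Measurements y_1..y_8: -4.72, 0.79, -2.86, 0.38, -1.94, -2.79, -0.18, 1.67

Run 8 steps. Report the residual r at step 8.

step 1: x_pred=3.6907  r=-8.4107  x^+=0.7890  v^+=-3.4104  a^+=-11.0271
step 2: x_pred=-1.7790  r=2.5690  x^+=-0.8927  v^+=-6.7502  a^+=-7.7628
step 3: x_pred=-4.6142  r=1.7542  x^+=-4.0090  v^+=-9.1332  a^+=-5.5338
step 4: x_pred=-8.5633  r=8.9433  x^+=-5.4778  v^+=-6.3037  a^+=5.8301
step 5: x_pred=-7.6871  r=5.7471  x^+=-5.7044  v^+=-0.3555  a^+=13.1328
step 6: x_pred=-4.5895  r=1.7995  x^+=-3.9687  v^+=6.4822  a^+=15.4194
step 7: x_pred=0.3761  r=-0.5561  x^+=0.1842  v^+=12.9394  a^+=14.7128
step 8: x_pred=7.3018  r=-5.6318  x^+=5.3588  v^+=16.0980  a^+=7.5567

resid = -5.6318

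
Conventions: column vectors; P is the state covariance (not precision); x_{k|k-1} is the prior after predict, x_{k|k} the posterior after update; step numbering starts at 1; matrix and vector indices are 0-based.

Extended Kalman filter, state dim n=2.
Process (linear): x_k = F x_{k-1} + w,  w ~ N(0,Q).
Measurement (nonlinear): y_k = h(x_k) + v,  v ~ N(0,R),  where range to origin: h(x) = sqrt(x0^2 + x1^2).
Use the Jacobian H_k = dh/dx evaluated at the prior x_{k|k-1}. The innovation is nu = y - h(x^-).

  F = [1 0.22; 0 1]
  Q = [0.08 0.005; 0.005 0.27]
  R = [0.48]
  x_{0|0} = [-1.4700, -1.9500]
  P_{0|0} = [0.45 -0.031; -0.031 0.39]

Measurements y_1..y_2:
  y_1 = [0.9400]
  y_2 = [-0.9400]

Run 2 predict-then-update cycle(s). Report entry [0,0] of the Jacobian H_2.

H_jac[0,0] = -0.7948

step 1: x^-=[-1.8990, -1.9500]  P^-=[0.5352 0.0598; 0.0598 0.6600]  H_jac=[-0.6977 -0.7164]  S=[1.1390]  K=[-0.3654; -0.4517]  nu=[-1.7819]  x^+=[-1.2478, -1.1450]  P^+=[0.3831 -0.1282; -0.1282 0.4276]
step 2: x^-=[-1.4997, -1.1450]  P^-=[0.4274 -0.0292; -0.0292 0.6976]  H_jac=[-0.7948 -0.6068]  S=[0.9787]  K=[-0.3290; -0.4088]  nu=[-2.8269]  x^+=[-0.5697, 0.0106]  P^+=[0.3215 -0.1608; -0.1608 0.5340]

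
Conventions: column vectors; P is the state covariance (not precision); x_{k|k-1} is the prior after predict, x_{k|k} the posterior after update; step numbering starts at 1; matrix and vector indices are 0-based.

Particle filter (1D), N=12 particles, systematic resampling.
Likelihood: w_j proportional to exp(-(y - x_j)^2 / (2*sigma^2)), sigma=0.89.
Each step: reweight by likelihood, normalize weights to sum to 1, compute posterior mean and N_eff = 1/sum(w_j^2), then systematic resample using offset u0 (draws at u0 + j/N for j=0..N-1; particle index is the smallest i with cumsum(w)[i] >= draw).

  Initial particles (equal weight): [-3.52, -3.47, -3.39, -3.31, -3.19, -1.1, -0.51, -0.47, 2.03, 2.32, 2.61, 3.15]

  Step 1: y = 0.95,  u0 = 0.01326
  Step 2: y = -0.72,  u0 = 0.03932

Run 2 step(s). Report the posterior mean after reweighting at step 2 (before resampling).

post_mean = -0.5868

step 1: w=[0.0000, 0.0000, 0.0000, 0.0000, 0.0000, 0.0435, 0.1609, 0.1730, 0.2959, 0.1890, 0.1085, 0.0291]  mean=1.2027  Neff=5.1648  idx=[5, 6, 6, 7, 7, 8, 8, 8, 9, 9, 9, 10]
step 2: w=[0.1896, 0.2020, 0.2020, 0.1996, 0.1996, 0.0018, 0.0018, 0.0018, 0.0006, 0.0006, 0.0006, 0.0002]  mean=-0.5868  Neff=5.0706  idx=[0, 0, 1, 1, 1, 2, 2, 3, 3, 3, 4, 4]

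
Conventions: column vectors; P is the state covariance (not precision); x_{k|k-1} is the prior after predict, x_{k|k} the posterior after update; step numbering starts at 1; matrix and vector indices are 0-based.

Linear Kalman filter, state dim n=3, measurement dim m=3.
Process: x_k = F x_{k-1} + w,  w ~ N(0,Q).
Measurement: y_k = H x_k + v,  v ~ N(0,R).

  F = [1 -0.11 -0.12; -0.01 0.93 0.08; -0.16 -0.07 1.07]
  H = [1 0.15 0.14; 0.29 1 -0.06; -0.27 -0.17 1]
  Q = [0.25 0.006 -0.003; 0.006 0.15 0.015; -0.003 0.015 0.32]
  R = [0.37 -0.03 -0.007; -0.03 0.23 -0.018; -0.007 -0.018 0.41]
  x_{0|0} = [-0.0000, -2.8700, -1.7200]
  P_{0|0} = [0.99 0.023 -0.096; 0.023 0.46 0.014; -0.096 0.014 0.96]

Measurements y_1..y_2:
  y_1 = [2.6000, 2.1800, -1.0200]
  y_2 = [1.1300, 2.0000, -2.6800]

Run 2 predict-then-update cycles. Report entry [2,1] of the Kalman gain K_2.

step 1: x^-=[0.5221, -2.8067, -1.6395]  P^-=[1.2777 -0.0482 -0.3884; -0.0482 0.5559 0.0815; -0.3884 0.0815 1.4780]  S=[1.5694 0.3794 -0.5125; 0.3794 0.8744 -0.3224; -0.5125 -0.3224 2.1748]  K=[0.7163 0.0251 -0.1609; -0.1126 0.6910 0.0759; 0.1190 0.0928 0.7632]  nu=[2.7284, 4.7369, 0.2833]  x^+=[2.5498, 0.1807, -0.6591]  P^+=[0.2813 -0.0951 -0.0117; -0.0951 0.1901 0.0261; -0.0117 0.0261 0.3117]
step 2: x^-=[2.6091, 0.0899, -1.1259]  P^-=[0.5625 -0.1119 -0.0971; -0.1119 0.3221 0.0700; -0.0971 0.0700 0.6830]  S=[0.8953 0.0700 -0.1326; 0.0700 0.5320 -0.0811; -0.1326 -0.0811 1.1617]  K=[0.5739 0.0117 -0.1317; -0.0938 0.5592 0.0674; 0.0949 0.0831 0.6169]  nu=[-1.3349, 1.0860, -0.8344]  x^+=[1.9655, 0.7661, -1.6770]  P^+=[0.2261 -0.0784 -0.0105; -0.0784 0.1544 0.0233; -0.0105 0.0233 0.2519]

K[2,1] = 0.0831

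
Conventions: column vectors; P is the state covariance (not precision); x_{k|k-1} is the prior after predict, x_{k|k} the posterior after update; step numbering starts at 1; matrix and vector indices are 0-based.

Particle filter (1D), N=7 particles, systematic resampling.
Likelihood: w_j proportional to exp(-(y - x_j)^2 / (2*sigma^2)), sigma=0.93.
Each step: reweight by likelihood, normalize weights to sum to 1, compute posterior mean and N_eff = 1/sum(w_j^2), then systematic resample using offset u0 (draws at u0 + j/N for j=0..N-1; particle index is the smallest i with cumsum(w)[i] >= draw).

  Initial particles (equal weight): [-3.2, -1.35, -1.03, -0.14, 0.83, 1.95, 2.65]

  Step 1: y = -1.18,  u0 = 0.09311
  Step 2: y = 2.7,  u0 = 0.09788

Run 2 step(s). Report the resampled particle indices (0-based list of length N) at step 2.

resampled_idx = [5, 5, 5, 6, 6, 6, 6]

step 1: w=[0.0350, 0.3642, 0.3655, 0.1981, 0.0358, 0.0013, 0.0001]  mean=-0.9754  Neff=3.2470  idx=[1, 1, 1, 2, 2, 3, 3]
step 2: w=[0.0039, 0.0039, 0.0039, 0.0163, 0.0163, 0.4779, 0.4779]  mean=-0.1830  Neff=2.1861  idx=[5, 5, 5, 6, 6, 6, 6]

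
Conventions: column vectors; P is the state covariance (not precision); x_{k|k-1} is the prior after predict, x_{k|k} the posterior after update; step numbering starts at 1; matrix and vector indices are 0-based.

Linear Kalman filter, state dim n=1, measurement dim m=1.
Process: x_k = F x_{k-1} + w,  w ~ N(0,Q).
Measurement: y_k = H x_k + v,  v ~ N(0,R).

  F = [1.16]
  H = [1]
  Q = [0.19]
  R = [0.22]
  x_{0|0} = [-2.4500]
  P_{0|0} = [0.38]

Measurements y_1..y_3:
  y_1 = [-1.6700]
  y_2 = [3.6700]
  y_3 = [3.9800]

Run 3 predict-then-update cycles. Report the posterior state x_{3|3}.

x_post = [3.2125]

step 1: x^-=[-2.8420]  P^-=[0.7013]  S=[0.9213]  K=[0.7612]  nu=[1.1720]  x^+=[-1.9499]  P^+=[0.1675]
step 2: x^-=[-2.2618]  P^-=[0.4153]  S=[0.6353]  K=[0.6537]  nu=[5.9318]  x^+=[1.6160]  P^+=[0.1438]
step 3: x^-=[1.8745]  P^-=[0.3835]  S=[0.6035]  K=[0.6355]  nu=[2.1055]  x^+=[3.2125]  P^+=[0.1398]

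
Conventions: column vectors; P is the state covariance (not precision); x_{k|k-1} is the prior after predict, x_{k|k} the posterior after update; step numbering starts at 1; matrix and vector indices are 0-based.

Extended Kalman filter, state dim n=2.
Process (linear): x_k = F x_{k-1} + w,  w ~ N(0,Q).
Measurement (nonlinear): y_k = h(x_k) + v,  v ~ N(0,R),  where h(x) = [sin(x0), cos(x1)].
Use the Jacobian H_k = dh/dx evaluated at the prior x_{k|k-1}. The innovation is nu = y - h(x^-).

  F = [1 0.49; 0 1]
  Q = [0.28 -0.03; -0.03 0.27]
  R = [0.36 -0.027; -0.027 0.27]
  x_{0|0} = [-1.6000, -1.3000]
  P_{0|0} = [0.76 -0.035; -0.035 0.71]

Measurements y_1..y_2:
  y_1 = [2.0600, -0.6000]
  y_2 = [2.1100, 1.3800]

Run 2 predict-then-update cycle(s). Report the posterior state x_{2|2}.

step 1: x^-=[-2.2370, -1.3000]  P^-=[1.1762 0.2829; 0.2829 0.9800]  H_jac=[-0.6180 0.0000; 0.0000 0.9636]  S=[0.8092 -0.1955; -0.1955 1.1799]  K=[-0.8776 0.0857; -0.0237 0.7964]  nu=[2.8462, -0.8675]  x^+=[-4.8090, -2.0583]  P^+=[0.5149 0.0486; 0.0486 0.2238]
step 2: x^-=[-5.8176, -2.0583]  P^-=[0.8963 0.1283; 0.1283 0.4938]  H_jac=[0.8935 0.0000; 0.0000 0.8835]  S=[1.0756 0.0743; 0.0743 0.6555]  K=[0.7384 0.0892; 0.0611 0.6587]  nu=[1.6610, 1.8484]  x^+=[-4.4261, -0.7393]  P^+=[0.2948 0.0047; 0.0047 0.1994]

x_post = [-4.4261, -0.7393]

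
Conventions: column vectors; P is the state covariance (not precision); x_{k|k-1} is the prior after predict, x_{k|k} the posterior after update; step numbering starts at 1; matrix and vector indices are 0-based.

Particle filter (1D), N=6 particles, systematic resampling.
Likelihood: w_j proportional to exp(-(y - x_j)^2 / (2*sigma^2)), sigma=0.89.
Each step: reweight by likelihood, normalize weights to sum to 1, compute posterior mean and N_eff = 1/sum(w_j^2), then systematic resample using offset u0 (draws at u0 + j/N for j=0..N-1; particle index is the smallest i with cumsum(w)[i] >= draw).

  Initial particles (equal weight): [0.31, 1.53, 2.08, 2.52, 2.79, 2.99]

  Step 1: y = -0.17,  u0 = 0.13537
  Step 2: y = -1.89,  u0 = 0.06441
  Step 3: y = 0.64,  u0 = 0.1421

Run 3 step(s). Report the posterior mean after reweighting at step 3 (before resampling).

step 1: w=[0.7983, 0.1490, 0.0378, 0.0096, 0.0037, 0.0017]  mean=0.5934  Neff=1.5128  idx=[0, 0, 0, 0, 1, 2]
step 2: w=[0.2491, 0.2491, 0.2491, 0.2491, 0.0033, 0.0003]  mean=0.3145  Neff=4.0283  idx=[0, 0, 1, 2, 2, 3]
step 3: w=[0.1667, 0.1667, 0.1667, 0.1667, 0.1667, 0.1667]  mean=0.3100  Neff=6.0000  idx=[0, 1, 2, 3, 4, 5]

post_mean = 0.3100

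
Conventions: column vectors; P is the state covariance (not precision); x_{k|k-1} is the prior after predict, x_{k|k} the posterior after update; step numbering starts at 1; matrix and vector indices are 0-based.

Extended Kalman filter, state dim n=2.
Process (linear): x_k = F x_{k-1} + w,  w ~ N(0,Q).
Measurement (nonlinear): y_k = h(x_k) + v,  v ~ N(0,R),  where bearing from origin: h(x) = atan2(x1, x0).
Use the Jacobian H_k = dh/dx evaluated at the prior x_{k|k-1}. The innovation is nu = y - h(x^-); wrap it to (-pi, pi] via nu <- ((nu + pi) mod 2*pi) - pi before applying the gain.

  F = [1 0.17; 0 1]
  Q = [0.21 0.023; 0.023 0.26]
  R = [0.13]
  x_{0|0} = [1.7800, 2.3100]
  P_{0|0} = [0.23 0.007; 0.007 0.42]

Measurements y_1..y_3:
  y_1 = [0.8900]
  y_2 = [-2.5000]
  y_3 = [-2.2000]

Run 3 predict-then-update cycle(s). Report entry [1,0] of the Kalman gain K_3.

step 1: x^-=[2.1727, 2.3100]  P^-=[0.4545 0.1014; 0.1014 0.6800]  H_jac=[-0.2297 0.2160]  S=[0.1757]  K=[-0.4696; 0.7038]  nu=[0.0740]  x^+=[2.1380, 2.3621]  P^+=[0.4158 0.1595; 0.1595 0.5930]
step 2: x^-=[2.5395, 2.3621]  P^-=[0.6971 0.2833; 0.2833 0.8530]  H_jac=[-0.1964 0.2111]  S=[0.1714]  K=[-0.4497; 0.7261]  nu=[3.0340]  x^+=[1.1750, 4.5650]  P^+=[0.6625 0.3392; 0.3392 0.7626]
step 3: x^-=[1.9511, 4.5650]  P^-=[1.0098 0.4919; 0.4919 1.0226]  H_jac=[-0.1852 0.0792]  S=[0.1566]  K=[-0.9456; -0.0648]  nu=[2.9163]  x^+=[-0.8065, 4.3759]  P^+=[0.8698 0.4823; 0.4823 1.0220]

K[1,0] = -0.0648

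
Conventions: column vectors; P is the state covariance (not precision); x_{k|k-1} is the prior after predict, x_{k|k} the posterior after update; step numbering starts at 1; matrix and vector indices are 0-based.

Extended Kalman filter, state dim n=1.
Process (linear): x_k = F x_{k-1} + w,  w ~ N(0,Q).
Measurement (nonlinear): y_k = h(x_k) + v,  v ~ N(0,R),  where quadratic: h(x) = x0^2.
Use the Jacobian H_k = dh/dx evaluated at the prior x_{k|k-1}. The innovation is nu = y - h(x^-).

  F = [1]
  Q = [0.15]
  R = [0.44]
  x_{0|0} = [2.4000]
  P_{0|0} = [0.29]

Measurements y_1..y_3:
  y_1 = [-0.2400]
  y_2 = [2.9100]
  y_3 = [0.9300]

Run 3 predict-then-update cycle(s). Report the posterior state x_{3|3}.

x_post = [1.1873]

step 1: x^-=[2.4000]  P^-=[0.4400]  H_jac=[4.8000]  S=[10.5776]  K=[0.1997]  nu=[-6.0000]  x^+=[1.2020]  P^+=[0.0183]
step 2: x^-=[1.2020]  P^-=[0.1683]  H_jac=[2.4040]  S=[1.4127]  K=[0.2864]  nu=[1.4652]  x^+=[1.6216]  P^+=[0.0524]
step 3: x^-=[1.6216]  P^-=[0.2024]  H_jac=[3.2433]  S=[2.5693]  K=[0.2555]  nu=[-1.6997]  x^+=[1.1873]  P^+=[0.0347]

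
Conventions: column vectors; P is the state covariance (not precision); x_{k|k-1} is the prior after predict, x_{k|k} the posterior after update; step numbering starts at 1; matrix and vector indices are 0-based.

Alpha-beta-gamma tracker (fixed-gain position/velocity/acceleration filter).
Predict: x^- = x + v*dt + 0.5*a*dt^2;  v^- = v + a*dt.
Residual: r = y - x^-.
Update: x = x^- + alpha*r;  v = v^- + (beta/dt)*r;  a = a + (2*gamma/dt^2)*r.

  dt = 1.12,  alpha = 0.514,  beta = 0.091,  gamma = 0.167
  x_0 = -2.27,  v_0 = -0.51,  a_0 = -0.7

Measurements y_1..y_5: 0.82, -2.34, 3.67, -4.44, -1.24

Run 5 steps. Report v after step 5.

v_post = 2.0075

step 1: x_pred=-3.2802  r=4.1002  x^+=-1.1727  v^+=-0.9609  a^+=0.3917
step 2: x_pred=-2.0032  r=-0.3368  x^+=-2.1763  v^+=-0.5495  a^+=0.3021
step 3: x_pred=-2.6023  r=6.2723  x^+=0.6217  v^+=0.2985  a^+=1.9721
step 4: x_pred=2.1929  r=-6.6329  x^+=-1.2164  v^+=1.9683  a^+=0.2060
step 5: x_pred=1.1173  r=-2.3573  x^+=-0.0943  v^+=2.0075  a^+=-0.4216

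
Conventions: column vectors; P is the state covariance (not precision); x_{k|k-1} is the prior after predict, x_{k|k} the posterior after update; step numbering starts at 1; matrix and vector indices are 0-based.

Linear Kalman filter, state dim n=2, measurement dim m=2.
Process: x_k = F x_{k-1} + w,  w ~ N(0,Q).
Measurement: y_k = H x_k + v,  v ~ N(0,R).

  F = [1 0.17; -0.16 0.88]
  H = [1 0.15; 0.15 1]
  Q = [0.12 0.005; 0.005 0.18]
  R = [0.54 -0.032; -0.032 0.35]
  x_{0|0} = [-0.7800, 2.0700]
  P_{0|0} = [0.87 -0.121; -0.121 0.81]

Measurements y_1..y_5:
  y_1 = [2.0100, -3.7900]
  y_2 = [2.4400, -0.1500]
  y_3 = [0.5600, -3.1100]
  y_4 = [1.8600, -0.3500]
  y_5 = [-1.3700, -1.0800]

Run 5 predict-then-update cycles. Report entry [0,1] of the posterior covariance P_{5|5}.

P_post[0,1] = -0.0434

step 1: x^-=[-0.4281, 1.9464]  P^-=[0.9723 -0.1162; -0.1162 0.8636]  S=[1.4968 0.1246; 0.1246 1.2006]  K=[0.6414 -0.0419; -0.0502 0.7100]  nu=[2.1461, -5.6722]  x^+=[1.1859, -2.1885]  P^+=[0.3611 -0.0893; -0.0893 0.2635]
step 2: x^-=[0.8138, -2.1156]  P^-=[0.4583 -0.0895; -0.0895 0.4185]  S=[0.9809 0.0080; 0.0080 0.7519]  K=[0.4538 -0.0325; -0.0317 0.5390]  nu=[1.9435, 1.8435]  x^+=[1.6360, -1.1835]  P^+=[0.2557 -0.0642; -0.0642 0.1993]
step 3: x^-=[1.4348, -1.3032]  P^-=[0.3597 -0.0609; -0.0609 0.3590]  S=[0.8895 0.0135; 0.0135 0.6988]  K=[0.3944 -0.0176; -0.0155 0.5009]  nu=[-0.6793, -2.0220]  x^+=[1.2025, -2.3056]  P^+=[0.2213 -0.0520; -0.0520 0.1836]
step 4: x^-=[0.8105, -2.2213]  P^-=[0.3289 -0.0473; -0.0473 0.3425]  S=[0.8625 0.0204; 0.0204 0.6857]  K=[0.3734 -0.0081; -0.0068 0.4893]  nu=[1.3827, 1.7497]  x^+=[1.3127, -1.3745]  P^+=[0.2088 -0.0461; -0.0461 0.1784]
step 5: x^-=[1.0790, -1.4196]  P^-=[0.3183 -0.0410; -0.0410 0.3365]  S=[0.8535 0.0243; 0.0243 0.6813]  K=[0.3658 -0.0032; -0.0027 0.4849]  nu=[-2.2360, 0.1777]  x^+=[0.2605, -1.3273]  P^+=[0.2041 -0.0434; -0.0434 0.1763]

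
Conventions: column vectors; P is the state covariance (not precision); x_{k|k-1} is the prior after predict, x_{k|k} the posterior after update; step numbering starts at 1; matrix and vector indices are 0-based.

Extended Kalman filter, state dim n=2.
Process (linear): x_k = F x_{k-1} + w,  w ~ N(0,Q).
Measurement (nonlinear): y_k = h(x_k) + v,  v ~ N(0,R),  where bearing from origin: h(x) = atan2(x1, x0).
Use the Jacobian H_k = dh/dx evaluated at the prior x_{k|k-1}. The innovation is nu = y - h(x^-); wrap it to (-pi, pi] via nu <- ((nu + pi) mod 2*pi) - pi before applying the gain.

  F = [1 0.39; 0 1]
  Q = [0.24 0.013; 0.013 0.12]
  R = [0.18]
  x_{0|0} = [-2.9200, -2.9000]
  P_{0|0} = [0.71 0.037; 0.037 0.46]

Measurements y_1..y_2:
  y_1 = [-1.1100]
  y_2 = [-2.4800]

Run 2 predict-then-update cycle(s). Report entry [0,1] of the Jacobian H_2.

step 1: x^-=[-4.0510, -2.9000]  P^-=[1.0488 0.2294; 0.2294 0.5800]  H_jac=[0.1168 -0.1632]  S=[0.2010]  K=[0.4234; -0.3376]  nu=[1.4103]  x^+=[-3.4539, -3.3761]  P^+=[1.0128 0.2581; 0.2581 0.5571]
step 2: x^-=[-4.7706, -3.3761]  P^-=[1.5389 0.4884; 0.4884 0.6771]  H_jac=[0.0988 -0.1397]  S=[0.1948]  K=[0.4307; -0.2377]  nu=[0.0457]  x^+=[-4.7509, -3.3870]  P^+=[1.5027 0.5083; 0.5083 0.6661]

H_jac[0,1] = -0.1397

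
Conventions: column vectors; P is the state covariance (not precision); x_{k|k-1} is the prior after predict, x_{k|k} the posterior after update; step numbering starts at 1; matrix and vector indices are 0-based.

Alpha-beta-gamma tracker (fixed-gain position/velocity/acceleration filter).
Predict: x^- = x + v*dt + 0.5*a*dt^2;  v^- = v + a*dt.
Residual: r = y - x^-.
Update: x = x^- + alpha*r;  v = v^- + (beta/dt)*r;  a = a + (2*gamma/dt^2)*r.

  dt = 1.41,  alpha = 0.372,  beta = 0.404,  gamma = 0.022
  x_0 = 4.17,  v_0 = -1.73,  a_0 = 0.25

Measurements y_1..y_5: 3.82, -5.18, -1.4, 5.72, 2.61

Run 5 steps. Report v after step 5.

step 1: x_pred=1.9792  r=1.8408  x^+=2.6640  v^+=-0.8501  a^+=0.2907
step 2: x_pred=1.7544  r=-6.9344  x^+=-0.8252  v^+=-2.4270  a^+=0.1373
step 3: x_pred=-4.1108  r=2.7108  x^+=-3.1024  v^+=-1.4567  a^+=0.1973
step 4: x_pred=-4.9603  r=10.6803  x^+=-0.9872  v^+=1.8816  a^+=0.4336
step 5: x_pred=2.0969  r=0.5131  x^+=2.2877  v^+=2.6400  a^+=0.4450

v_post = 2.6400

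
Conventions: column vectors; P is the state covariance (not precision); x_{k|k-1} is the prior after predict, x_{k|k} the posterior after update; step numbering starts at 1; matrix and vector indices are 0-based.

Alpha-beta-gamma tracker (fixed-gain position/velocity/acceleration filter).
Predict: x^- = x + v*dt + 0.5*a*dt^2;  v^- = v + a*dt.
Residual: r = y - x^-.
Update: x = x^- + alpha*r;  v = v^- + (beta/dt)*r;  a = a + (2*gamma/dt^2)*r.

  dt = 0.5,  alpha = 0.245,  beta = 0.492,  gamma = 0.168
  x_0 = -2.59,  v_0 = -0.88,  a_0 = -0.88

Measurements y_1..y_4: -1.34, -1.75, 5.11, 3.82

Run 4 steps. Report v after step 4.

v_post = 11.7230

step 1: x_pred=-3.1400  r=1.8000  x^+=-2.6990  v^+=0.4512  a^+=1.5392
step 2: x_pred=-2.2810  r=0.5310  x^+=-2.1509  v^+=1.7433  a^+=2.2529
step 3: x_pred=-0.9976  r=6.1076  x^+=0.4987  v^+=8.8797  a^+=10.4615
step 4: x_pred=6.2462  r=-2.4262  x^+=5.6518  v^+=11.7230  a^+=7.2007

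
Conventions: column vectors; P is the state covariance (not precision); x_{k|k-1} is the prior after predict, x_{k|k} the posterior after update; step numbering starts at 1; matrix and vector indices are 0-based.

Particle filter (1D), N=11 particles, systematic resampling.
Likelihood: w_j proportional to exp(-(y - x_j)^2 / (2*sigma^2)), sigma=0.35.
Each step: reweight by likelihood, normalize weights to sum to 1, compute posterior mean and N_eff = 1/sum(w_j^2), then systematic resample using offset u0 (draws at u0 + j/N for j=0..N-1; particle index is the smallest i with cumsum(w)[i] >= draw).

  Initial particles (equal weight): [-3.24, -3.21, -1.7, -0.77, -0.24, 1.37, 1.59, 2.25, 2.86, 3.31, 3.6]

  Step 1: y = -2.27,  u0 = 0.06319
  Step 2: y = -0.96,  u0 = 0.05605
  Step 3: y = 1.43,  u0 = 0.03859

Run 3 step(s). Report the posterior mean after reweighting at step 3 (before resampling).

step 1: w=[0.0684, 0.0864, 0.8449, 0.0003, 0.0000, 0.0000, 0.0000, 0.0000, 0.0000, 0.0000, 0.0000]  mean=-1.9354  Neff=1.3774  idx=[0, 1, 2, 2, 2, 2, 2, 2, 2, 2, 2]
step 2: w=[0.0000, 0.0000, 0.1111, 0.1111, 0.1111, 0.1111, 0.1111, 0.1111, 0.1111, 0.1111, 0.1111]  mean=-1.7000  Neff=9.0000  idx=[2, 3, 4, 4, 5, 6, 7, 8, 9, 9, 10]
step 3: w=[0.0909, 0.0909, 0.0909, 0.0909, 0.0909, 0.0909, 0.0909, 0.0909, 0.0909, 0.0909, 0.0909]  mean=-1.7000  Neff=11.0000  idx=[0, 1, 2, 3, 4, 5, 6, 7, 8, 9, 10]

post_mean = -1.7000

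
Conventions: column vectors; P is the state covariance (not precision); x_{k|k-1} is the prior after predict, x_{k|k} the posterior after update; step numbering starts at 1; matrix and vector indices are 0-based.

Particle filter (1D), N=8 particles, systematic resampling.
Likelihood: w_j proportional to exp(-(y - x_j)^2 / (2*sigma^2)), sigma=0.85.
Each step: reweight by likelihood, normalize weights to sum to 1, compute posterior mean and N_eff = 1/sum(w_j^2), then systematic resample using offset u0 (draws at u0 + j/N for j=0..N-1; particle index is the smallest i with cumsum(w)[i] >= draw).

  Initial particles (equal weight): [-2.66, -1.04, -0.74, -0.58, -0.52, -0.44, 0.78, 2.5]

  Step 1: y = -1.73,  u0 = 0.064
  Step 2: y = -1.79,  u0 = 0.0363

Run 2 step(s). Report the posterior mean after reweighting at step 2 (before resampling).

post_mean = -1.3596

step 1: w=[0.1916, 0.2507, 0.1769, 0.1396, 0.1266, 0.1102, 0.0045, 0.0000]  mean=-1.0931  Neff=5.6014  idx=[0, 0, 1, 1, 2, 3, 4, 5]
step 2: w=[0.1488, 0.1488, 0.1702, 0.1702, 0.1172, 0.0912, 0.0823, 0.0712]  mean=-1.3596  Neff=7.3448  idx=[0, 1, 1, 2, 3, 4, 5, 6]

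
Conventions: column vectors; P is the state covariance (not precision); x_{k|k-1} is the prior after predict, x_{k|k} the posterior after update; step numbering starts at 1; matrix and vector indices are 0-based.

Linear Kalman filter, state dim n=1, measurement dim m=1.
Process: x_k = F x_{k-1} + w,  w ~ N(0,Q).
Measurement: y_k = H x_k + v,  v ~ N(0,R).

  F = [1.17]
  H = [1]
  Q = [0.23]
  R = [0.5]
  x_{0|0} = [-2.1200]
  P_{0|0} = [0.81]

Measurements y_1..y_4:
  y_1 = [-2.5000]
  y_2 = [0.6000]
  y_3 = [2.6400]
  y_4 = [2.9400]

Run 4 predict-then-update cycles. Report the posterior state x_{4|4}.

step 1: x^-=[-2.4804]  P^-=[1.3388]  S=[1.8388]  K=[0.7281]  nu=[-0.0196]  x^+=[-2.4947]  P^+=[0.3640]
step 2: x^-=[-2.9188]  P^-=[0.7283]  S=[1.2283]  K=[0.5929]  nu=[3.5188]  x^+=[-0.8323]  P^+=[0.2965]
step 3: x^-=[-0.9738]  P^-=[0.6358]  S=[1.1358]  K=[0.5598]  nu=[3.6138]  x^+=[1.0492]  P^+=[0.2799]
step 4: x^-=[1.2275]  P^-=[0.6132]  S=[1.1132]  K=[0.5508]  nu=[1.7125]  x^+=[2.1708]  P^+=[0.2754]

x_post = [2.1708]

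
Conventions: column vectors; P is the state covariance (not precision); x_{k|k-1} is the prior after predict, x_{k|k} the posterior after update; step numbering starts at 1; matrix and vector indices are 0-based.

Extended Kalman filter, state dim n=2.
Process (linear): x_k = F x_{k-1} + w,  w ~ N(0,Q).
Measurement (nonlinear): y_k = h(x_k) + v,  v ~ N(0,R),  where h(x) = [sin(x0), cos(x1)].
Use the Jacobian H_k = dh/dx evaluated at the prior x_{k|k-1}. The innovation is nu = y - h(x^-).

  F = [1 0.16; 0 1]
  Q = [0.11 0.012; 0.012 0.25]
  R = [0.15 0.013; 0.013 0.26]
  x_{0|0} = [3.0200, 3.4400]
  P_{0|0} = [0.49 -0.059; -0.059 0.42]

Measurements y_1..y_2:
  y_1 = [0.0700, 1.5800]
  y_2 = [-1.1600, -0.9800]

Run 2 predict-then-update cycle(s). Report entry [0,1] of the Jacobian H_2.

step 1: x^-=[3.5704, 3.4400]  P^-=[0.5919 0.0202; 0.0202 0.6700]  H_jac=[-0.9095 0.0000; 0.0000 0.2940]  S=[0.6396 0.0076; 0.0076 0.3179]  K=[-0.8421 0.0388; -0.0361 0.6205]  nu=[0.4858, 2.5358]  x^+=[3.2597, 4.9958]  P^+=[0.1383 -0.0029; -0.0029 0.5471]
step 2: x^-=[4.0591, 4.9958]  P^-=[0.2614 0.0966; 0.0966 0.7971]  H_jac=[-0.6078 0.0000; 0.0000 0.9601]  S=[0.2466 -0.0434; -0.0434 0.9948]  K=[-0.6328 0.0657; -0.1036 0.7648]  nu=[-0.3659, -1.2597]  x^+=[4.2079, 4.0703]  P^+=[0.1548 0.0092; 0.0092 0.2057]

H_jac[0,1] = 0.0000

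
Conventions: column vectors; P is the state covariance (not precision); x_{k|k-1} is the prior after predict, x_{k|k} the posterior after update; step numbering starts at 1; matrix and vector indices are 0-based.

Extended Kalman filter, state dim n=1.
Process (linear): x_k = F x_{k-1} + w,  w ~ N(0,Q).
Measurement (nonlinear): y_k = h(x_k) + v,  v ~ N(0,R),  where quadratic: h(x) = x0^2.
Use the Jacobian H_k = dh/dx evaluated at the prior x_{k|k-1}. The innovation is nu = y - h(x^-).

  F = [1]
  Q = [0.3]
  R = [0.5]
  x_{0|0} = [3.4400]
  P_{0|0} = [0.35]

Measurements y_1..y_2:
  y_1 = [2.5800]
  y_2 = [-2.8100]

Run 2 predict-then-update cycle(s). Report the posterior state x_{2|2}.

x_post = [0.5365]

step 1: x^-=[3.4400]  P^-=[0.6500]  H_jac=[6.8800]  S=[31.2674]  K=[0.1430]  nu=[-9.2536]  x^+=[2.1165]  P^+=[0.0104]
step 2: x^-=[2.1165]  P^-=[0.3104]  H_jac=[4.2330]  S=[6.0618]  K=[0.2168]  nu=[-7.2896]  x^+=[0.5365]  P^+=[0.0256]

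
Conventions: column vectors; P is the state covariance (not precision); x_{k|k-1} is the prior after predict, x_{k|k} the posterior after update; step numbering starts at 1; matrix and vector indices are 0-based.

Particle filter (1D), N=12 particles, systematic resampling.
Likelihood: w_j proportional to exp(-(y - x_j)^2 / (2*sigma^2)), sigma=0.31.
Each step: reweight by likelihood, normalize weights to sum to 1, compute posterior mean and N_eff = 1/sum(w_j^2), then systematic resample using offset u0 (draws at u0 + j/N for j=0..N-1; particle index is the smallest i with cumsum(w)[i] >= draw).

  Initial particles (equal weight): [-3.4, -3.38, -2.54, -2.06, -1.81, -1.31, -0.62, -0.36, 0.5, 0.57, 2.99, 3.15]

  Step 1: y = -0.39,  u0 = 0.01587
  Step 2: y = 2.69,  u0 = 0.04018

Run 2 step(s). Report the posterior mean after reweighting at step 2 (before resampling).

step 1: w=[0.0000, 0.0000, 0.0000, 0.0000, 0.0000, 0.0068, 0.4239, 0.5556, 0.0091, 0.0046, 0.0000, 0.0000]  mean=-0.4646  Neff=2.0470  idx=[6, 6, 6, 6, 6, 7, 7, 7, 7, 7, 7, 7]
step 2: w=[0.0000, 0.0000, 0.0000, 0.0000, 0.0000, 0.1428, 0.1428, 0.1428, 0.1428, 0.1428, 0.1428, 0.1428]  mean=-0.3600  Neff=7.0018  idx=[5, 5, 6, 7, 7, 8, 8, 9, 9, 10, 11, 11]

post_mean = -0.3600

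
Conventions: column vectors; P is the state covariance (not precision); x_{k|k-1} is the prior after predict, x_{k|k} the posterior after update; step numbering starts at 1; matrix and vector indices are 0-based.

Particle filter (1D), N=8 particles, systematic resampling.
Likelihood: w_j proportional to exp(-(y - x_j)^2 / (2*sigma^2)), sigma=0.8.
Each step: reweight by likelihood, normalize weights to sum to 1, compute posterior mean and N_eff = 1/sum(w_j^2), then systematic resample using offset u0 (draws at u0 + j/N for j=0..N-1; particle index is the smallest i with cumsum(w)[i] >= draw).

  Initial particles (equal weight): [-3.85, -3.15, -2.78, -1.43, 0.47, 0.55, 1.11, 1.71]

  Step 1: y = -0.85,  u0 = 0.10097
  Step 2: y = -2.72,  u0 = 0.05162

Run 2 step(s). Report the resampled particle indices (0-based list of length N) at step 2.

resampled_idx = [0, 0, 1, 2, 2, 3, 4, 4]

step 1: w=[0.0006, 0.0117, 0.0398, 0.5618, 0.1873, 0.1580, 0.0363, 0.0044]  mean=-0.7307  Neff=2.6403  idx=[3, 3, 3, 3, 3, 4, 5, 6]
step 2: w=[0.1999, 0.1999, 0.1999, 0.1999, 0.1999, 0.0003, 0.0002, 0.0000]  mean=-1.4291  Neff=5.0044  idx=[0, 0, 1, 2, 2, 3, 4, 4]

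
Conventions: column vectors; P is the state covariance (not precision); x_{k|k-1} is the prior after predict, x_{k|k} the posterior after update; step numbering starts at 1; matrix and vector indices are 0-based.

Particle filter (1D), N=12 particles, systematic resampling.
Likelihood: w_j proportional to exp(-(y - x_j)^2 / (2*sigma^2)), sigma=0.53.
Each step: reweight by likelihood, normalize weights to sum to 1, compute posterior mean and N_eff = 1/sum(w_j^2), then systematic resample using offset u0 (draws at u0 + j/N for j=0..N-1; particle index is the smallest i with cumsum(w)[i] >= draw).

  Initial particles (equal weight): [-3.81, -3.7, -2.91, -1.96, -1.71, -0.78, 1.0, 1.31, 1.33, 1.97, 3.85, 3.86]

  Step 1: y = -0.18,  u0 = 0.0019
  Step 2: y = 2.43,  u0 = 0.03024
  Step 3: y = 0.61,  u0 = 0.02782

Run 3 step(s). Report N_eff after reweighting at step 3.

N_eff = 12.0000

step 1: w=[0.0000, 0.0000, 0.0000, 0.0053, 0.0233, 0.7904, 0.1258, 0.0288, 0.0259, 0.0004, 0.0000, 0.0000]  mean=-0.4679  Neff=1.5560  idx=[3, 5, 5, 5, 5, 5, 5, 5, 5, 5, 6, 6]
step 2: w=[0.0000, 0.0000, 0.0000, 0.0000, 0.0000, 0.0000, 0.0000, 0.0000, 0.0000, 0.0000, 0.5000, 0.5000]  mean=1.0000  Neff=2.0000  idx=[10, 10, 10, 10, 10, 10, 11, 11, 11, 11, 11, 11]
step 3: w=[0.0833, 0.0833, 0.0833, 0.0833, 0.0833, 0.0833, 0.0833, 0.0833, 0.0833, 0.0833, 0.0833, 0.0833]  mean=1.0000  Neff=12.0000  idx=[0, 1, 2, 3, 4, 5, 6, 7, 8, 9, 10, 11]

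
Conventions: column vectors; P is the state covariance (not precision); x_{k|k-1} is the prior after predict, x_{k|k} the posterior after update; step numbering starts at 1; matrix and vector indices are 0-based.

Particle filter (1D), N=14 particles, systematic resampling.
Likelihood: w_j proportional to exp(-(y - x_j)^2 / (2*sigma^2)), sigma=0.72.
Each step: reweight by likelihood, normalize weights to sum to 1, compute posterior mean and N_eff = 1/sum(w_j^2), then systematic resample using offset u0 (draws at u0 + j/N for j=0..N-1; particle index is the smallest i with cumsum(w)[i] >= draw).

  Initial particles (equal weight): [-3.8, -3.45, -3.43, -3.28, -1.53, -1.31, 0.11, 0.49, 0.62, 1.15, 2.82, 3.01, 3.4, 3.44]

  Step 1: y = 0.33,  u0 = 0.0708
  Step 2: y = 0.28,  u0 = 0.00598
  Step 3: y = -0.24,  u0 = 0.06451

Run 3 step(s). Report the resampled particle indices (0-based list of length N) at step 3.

step 1: w=[0.0000, 0.0000, 0.0000, 0.0000, 0.0102, 0.0214, 0.2736, 0.2796, 0.2643, 0.1499, 0.0007, 0.0003, 0.0000, 0.0000]  mean=0.4627  Neff=4.0668  idx=[6, 6, 6, 6, 7, 7, 7, 7, 8, 8, 8, 9, 9, 10]
step 2: w=[0.0855, 0.0855, 0.0855, 0.0855, 0.0843, 0.0843, 0.0843, 0.0843, 0.0787, 0.0787, 0.0787, 0.0424, 0.0424, 0.0002]  mean=0.4470  Neff=12.5308  idx=[0, 0, 1, 2, 3, 4, 5, 5, 6, 7, 8, 9, 10, 11]
step 3: w=[0.0981, 0.0981, 0.0981, 0.0981, 0.0981, 0.0660, 0.0660, 0.0660, 0.0660, 0.0660, 0.0541, 0.0541, 0.0541, 0.0171]  mean=0.3360  Neff=12.6615  idx=[0, 1, 2, 2, 3, 4, 5, 6, 7, 8, 9, 10, 11, 13]

resampled_idx = [0, 1, 2, 2, 3, 4, 5, 6, 7, 8, 9, 10, 11, 13]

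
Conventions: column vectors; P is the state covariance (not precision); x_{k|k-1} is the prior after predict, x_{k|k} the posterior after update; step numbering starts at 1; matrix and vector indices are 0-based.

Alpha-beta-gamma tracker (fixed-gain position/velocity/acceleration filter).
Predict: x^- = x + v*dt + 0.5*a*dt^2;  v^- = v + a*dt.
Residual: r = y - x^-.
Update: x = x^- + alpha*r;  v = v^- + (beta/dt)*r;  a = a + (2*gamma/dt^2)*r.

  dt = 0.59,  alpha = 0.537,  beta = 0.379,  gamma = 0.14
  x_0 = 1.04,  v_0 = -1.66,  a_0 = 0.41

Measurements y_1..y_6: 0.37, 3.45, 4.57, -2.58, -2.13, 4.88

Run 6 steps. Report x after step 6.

step 1: x_pred=0.1320  r=0.2380  x^+=0.2598  v^+=-1.2652  a^+=0.6015
step 2: x_pred=-0.3820  r=3.8320  x^+=1.6758  v^+=1.5512  a^+=3.6838
step 3: x_pred=3.2322  r=1.3378  x^+=3.9506  v^+=4.5841  a^+=4.7599
step 4: x_pred=7.4836  r=-10.0636  x^+=2.0795  v^+=0.9278  a^+=-3.3350
step 5: x_pred=2.0464  r=-4.1764  x^+=-0.1963  v^+=-3.7227  a^+=-6.6943
step 6: x_pred=-3.5578  r=8.4378  x^+=0.9733  v^+=-2.2521  a^+=0.0928

x_post = 0.9733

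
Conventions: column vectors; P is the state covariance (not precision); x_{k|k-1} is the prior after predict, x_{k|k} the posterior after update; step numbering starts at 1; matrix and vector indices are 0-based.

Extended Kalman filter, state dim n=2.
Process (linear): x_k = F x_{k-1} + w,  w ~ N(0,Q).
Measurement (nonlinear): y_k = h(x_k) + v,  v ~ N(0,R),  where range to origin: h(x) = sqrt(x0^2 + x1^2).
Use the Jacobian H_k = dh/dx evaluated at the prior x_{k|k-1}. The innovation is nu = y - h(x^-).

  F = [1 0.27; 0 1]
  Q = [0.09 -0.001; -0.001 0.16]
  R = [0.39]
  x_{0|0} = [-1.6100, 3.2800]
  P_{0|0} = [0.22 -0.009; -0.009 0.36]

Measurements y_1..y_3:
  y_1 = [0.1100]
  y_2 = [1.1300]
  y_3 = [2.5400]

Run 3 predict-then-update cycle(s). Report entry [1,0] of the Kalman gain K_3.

step 1: x^-=[-0.7244, 3.2800]  P^-=[0.3314 0.0872; 0.0872 0.5200]  H_jac=[-0.2157 0.9765]  S=[0.8645]  K=[0.0158; 0.5656]  nu=[-3.2490]  x^+=[-0.7758, 1.4424]  P^+=[0.3312 0.0795; 0.0795 0.2434]
step 2: x^-=[-0.3864, 1.4424]  P^-=[0.4818 0.1442; 0.1442 0.4034]  H_jac=[-0.2588 0.9659]  S=[0.7266]  K=[0.0201; 0.4850]  nu=[-0.3632]  x^+=[-0.3937, 1.2662]  P^+=[0.4815 0.1371; 0.1371 0.2325]
step 3: x^-=[-0.0518, 1.2662]  P^-=[0.6625 0.1989; 0.1989 0.3925]  H_jac=[-0.0409 0.9992]  S=[0.7667]  K=[0.2239; 0.5009]  nu=[1.2727]  x^+=[0.2331, 1.9038]  P^+=[0.6241 0.1129; 0.1129 0.2001]

K[1,0] = 0.5009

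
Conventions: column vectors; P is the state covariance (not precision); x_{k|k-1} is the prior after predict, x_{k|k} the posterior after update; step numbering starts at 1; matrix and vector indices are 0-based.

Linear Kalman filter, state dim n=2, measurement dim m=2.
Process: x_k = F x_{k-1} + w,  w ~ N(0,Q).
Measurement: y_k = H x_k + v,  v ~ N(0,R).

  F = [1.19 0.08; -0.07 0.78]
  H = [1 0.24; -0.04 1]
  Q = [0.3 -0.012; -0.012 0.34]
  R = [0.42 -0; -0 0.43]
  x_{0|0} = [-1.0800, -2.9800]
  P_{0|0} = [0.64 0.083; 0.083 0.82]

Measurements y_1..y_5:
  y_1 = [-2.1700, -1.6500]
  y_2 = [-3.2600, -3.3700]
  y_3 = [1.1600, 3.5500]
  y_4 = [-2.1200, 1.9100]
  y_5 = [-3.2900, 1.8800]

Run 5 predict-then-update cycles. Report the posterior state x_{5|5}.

x_post = [-3.0654, 1.4584]

step 1: x^-=[-1.5236, -2.2488]  P^-=[1.2274 0.0624; 0.0624 0.8330]  S=[1.7253 0.2126; 0.2126 1.2599]  K=[0.7340 -0.1133; 0.0723 0.6469]  nu=[-0.1067, 0.5379]  x^+=[-1.6629, -1.9086]  P^+=[0.3169 -0.0360; -0.0360 0.2767]
step 2: x^-=[-2.1315, -1.3723]  P^-=[0.7437 -0.0544; -0.0544 0.5139]  S=[1.1672 0.0397; 0.0397 0.9494]  K=[0.6299 -0.1150; 0.0406 0.5418]  nu=[-0.7992, -2.0830]  x^+=[-2.3954, -2.5334]  P^+=[0.2738 -0.0385; -0.0385 0.2315]
step 3: x^-=[-3.0532, -1.8084]  P^-=[0.6819 -0.0559; -0.0559 0.4864]  S=[1.1031 0.0341; 0.0341 0.9219]  K=[0.6095 -0.1127; 0.0388 0.5285]  nu=[4.6472, 5.2362]  x^+=[-0.8111, 1.1396]  P^+=[0.2651 -0.0379; -0.0379 0.2258]
step 4: x^-=[-0.8741, 0.9457]  P^-=[0.6696 -0.0549; -0.0549 0.4828]  S=[1.0910 0.0347; 0.0347 0.9183]  K=[0.6052 -0.1119; 0.0391 0.5267]  nu=[-1.4729, 0.9294]  x^+=[-1.8694, 1.3775]  P^+=[0.2632 -0.0376; -0.0376 0.2250]
step 5: x^-=[-2.1144, 1.2053]  P^-=[0.6670 -0.0545; -0.0545 0.4823]  S=[1.0886 0.0350; 0.0350 0.9177]  K=[0.6043 -0.1116; 0.0393 0.5264]  nu=[-1.4649, 0.5901]  x^+=[-3.0654, 1.4584]  P^+=[0.2628 -0.0375; -0.0375 0.2249]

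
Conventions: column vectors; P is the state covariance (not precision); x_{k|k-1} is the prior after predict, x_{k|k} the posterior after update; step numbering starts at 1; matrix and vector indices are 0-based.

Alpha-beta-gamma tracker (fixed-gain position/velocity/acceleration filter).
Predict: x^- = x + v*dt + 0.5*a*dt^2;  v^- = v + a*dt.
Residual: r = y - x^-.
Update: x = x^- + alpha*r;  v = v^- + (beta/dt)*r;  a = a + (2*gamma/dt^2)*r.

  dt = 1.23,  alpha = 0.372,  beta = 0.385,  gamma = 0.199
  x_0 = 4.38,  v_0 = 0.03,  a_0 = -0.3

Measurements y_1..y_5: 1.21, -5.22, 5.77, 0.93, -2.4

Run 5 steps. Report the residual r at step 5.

step 1: x_pred=4.1900  r=-2.9800  x^+=3.0814  v^+=-1.2718  a^+=-1.0839
step 2: x_pred=0.6972  r=-5.9172  x^+=-1.5040  v^+=-4.4571  a^+=-2.6406
step 3: x_pred=-8.9837  r=14.7537  x^+=-3.4954  v^+=-3.0870  a^+=1.2407
step 4: x_pred=-6.3539  r=7.2839  x^+=-3.6443  v^+=0.7189  a^+=3.1569
step 5: x_pred=-0.3720  r=-2.0280  x^+=-1.1264  v^+=3.9671  a^+=2.6233

resid = -2.0280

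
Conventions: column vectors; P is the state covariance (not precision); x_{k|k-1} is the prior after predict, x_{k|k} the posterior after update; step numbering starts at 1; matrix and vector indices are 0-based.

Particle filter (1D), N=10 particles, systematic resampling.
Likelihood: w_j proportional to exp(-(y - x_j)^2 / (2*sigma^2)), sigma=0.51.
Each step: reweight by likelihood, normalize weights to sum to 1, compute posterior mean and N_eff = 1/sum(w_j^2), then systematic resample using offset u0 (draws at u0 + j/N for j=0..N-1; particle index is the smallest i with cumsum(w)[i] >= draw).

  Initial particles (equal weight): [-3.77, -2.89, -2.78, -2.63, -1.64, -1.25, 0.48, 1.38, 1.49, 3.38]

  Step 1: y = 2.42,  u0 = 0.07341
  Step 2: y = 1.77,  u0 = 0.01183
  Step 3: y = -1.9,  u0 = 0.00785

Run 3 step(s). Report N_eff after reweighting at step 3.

N_eff = 6.4878

step 1: w=[0.0000, 0.0000, 0.0000, 0.0000, 0.0000, 0.0000, 0.0015, 0.2576, 0.3906, 0.3503]  mean=2.1223  Neff=2.9269  idx=[7, 7, 8, 8, 8, 8, 9, 9, 9, 9]
step 2: w=[0.1505, 0.1505, 0.1734, 0.1734, 0.1734, 0.1734, 0.0014, 0.0014, 0.0014, 0.0014]  mean=1.4673  Neff=6.0410  idx=[0, 0, 1, 2, 2, 3, 3, 4, 4, 5]
step 3: w=[0.2124, 0.2124, 0.2124, 0.0518, 0.0518, 0.0518, 0.0518, 0.0518, 0.0518, 0.0518]  mean=1.4199  Neff=6.4878  idx=[0, 0, 0, 1, 1, 2, 2, 4, 6, 8]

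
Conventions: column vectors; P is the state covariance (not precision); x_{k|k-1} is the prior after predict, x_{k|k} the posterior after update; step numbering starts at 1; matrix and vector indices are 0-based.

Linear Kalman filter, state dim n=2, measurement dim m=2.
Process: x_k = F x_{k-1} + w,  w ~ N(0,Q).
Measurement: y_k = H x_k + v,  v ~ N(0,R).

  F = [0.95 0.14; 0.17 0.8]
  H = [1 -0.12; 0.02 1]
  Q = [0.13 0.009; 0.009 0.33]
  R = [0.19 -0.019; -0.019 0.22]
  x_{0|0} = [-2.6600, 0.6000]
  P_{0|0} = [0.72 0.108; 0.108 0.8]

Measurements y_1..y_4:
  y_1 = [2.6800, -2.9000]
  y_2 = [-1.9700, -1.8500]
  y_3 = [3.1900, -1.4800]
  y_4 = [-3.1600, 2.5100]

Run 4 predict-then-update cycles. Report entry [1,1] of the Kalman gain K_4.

step 1: x^-=[-2.4430, 0.0278]  P^-=[0.8242 0.2995; 0.2995 0.8922]  S=[0.9552 0.1892; 0.1892 1.1245]  K=[0.7961 0.1471; 0.0448 0.7912]  nu=[5.1263, -2.8789]  x^+=[1.2149, -2.0206]  P^+=[0.1502 0.0142; 0.0142 0.1729]
step 2: x^-=[0.8712, -1.4100]  P^-=[0.2727 0.0638; 0.0638 0.4489]  S=[0.4539 -0.0038; -0.0038 0.6715]  K=[0.5849 0.1064; 0.0274 0.6705]  nu=[-3.0104, -0.4575]  x^+=[-0.9382, -1.7993]  P^+=[0.1103 0.0101; 0.0101 0.1468]
step 3: x^-=[-1.1432, -1.5989]  P^-=[0.2351 0.0512; 0.0512 0.4299]  S=[0.4190 -0.0148; -0.0148 0.6520]  K=[0.5499 0.0982; 0.0224 0.6614]  nu=[4.1413, 0.1418]  x^+=[1.1482, -1.4123]  P^+=[0.1037 0.0091; 0.0091 0.1449]
step 4: x^-=[0.8931, -0.9346]  P^-=[0.2289 0.0491; 0.0491 0.4282]  S=[0.4132 -0.0168; -0.0168 0.6503]  K=[0.5435 0.0966; 0.0214 0.6606]  nu=[-4.1652, 3.4268]  x^+=[-1.0396, 1.2400]  P^+=[0.1025 0.0089; 0.0089 0.1447]

K[1,1] = 0.6606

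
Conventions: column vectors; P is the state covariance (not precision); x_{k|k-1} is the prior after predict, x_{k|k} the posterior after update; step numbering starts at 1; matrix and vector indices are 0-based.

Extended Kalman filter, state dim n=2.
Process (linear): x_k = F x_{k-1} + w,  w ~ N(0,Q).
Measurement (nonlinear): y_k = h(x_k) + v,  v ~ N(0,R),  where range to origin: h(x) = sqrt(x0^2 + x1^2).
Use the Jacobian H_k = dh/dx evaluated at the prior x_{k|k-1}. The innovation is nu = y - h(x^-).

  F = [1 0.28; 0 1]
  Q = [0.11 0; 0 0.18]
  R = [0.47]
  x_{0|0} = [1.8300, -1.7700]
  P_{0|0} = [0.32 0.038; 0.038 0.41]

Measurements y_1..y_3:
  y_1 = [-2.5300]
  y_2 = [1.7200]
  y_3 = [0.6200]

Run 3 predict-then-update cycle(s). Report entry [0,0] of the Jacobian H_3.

step 1: x^-=[1.3344, -1.7700]  P^-=[0.4834 0.1528; 0.1528 0.5900]  H_jac=[0.6020 -0.7985]  S=[0.8745]  K=[0.1933; -0.4336]  nu=[-4.7466]  x^+=[0.4170, 0.2879]  P^+=[0.4508 0.2261; 0.2261 0.4256]
step 2: x^-=[0.4977, 0.2879]  P^-=[0.7207 0.3452; 0.3452 0.6056]  H_jac=[0.8656 0.5008]  S=[1.4612]  K=[0.5453; 0.4121]  nu=[1.1450]  x^+=[1.1220, 0.7598]  P^+=[0.2863 0.0169; 0.0169 0.3575]
step 3: x^-=[1.3348, 0.7598]  P^-=[0.4338 0.1170; 0.1170 0.5375]  H_jac=[0.8691 0.4947]  S=[1.0298]  K=[0.4223; 0.3570]  nu=[-0.9159]  x^+=[0.9480, 0.4328]  P^+=[0.2501 -0.0382; -0.0382 0.4063]

H_jac[0,0] = 0.8691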